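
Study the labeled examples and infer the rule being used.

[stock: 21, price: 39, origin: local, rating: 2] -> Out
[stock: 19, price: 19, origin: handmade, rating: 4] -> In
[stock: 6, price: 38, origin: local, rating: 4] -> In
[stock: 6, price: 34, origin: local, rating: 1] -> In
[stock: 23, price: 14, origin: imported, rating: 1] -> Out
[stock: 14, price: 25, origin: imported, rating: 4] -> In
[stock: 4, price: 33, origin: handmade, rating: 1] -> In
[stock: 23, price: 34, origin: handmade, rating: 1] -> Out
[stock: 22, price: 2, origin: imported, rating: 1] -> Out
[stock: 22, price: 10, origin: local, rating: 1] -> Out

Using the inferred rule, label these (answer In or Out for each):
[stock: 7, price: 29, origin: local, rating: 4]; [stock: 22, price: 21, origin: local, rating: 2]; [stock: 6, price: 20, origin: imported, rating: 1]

In, Out, In

The distinguishing property — stock ≤ 19 — holds for all the 'In' cases and none of the 'Out' cases.
[stock: 7, price: 29, origin: local, rating: 4]: stock = 7 — passes, so In. [stock: 22, price: 21, origin: local, rating: 2]: stock = 22 — fails the rule, so Out. [stock: 6, price: 20, origin: imported, rating: 1]: stock = 6 — passes, so In.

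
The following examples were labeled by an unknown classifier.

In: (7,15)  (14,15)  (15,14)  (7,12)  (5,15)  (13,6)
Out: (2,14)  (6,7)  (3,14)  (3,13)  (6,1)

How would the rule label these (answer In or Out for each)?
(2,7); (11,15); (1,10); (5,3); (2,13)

Out, In, Out, Out, Out

The common property of the 'In' items is: sum ≥ 19. No 'Out' item has it.
(2,7): 2+7 = 9 — does not fit, so Out.
(11,15): 11+15 = 26 — qualifies, so In.
(1,10): 1+10 = 11 — does not fit, so Out.
(5,3): 5+3 = 8 — does not fit, so Out.
(2,13): 2+13 = 15 — does not fit, so Out.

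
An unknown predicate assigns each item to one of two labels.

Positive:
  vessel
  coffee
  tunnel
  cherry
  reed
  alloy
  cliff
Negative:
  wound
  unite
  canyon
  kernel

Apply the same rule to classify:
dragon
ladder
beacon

Negative, Positive, Negative

The rule appears to be: has a double letter.
dragon: no doubled letter, doesn't qualify → Negative. ladder: 'dd' doubled, passes → Positive. beacon: no doubled letter, doesn't qualify → Negative.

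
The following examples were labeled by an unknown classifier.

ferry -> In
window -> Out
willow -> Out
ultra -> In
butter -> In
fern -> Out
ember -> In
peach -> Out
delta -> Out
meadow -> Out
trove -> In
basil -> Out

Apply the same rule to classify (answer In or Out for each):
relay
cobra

In, In

'In' ⟺ length ≥ 5 AND contains 'r'.
relay: length 5, has 'r', matches → In.
cobra: length 5, has 'r', matches → In.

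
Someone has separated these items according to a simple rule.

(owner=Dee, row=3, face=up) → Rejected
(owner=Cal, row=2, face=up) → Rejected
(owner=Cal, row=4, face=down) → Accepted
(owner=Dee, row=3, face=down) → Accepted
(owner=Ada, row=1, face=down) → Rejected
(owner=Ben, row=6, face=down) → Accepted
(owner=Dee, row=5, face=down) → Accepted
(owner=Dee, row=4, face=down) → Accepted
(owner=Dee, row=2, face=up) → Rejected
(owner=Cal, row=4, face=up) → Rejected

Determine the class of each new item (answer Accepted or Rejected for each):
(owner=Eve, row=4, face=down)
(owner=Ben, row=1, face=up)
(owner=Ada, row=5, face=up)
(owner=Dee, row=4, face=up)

Every 'Accepted' example satisfies: face is down AND row ≥ 2. None of the 'Rejected' examples do.
Accepted: (owner=Eve, row=4, face=down), since face is down, row = 4. Rejected: (owner=Ben, row=1, face=up), since face is up, row = 1. Rejected: (owner=Ada, row=5, face=up), since face is up, row = 5. Rejected: (owner=Dee, row=4, face=up), since face is up, row = 4.

Accepted, Rejected, Rejected, Rejected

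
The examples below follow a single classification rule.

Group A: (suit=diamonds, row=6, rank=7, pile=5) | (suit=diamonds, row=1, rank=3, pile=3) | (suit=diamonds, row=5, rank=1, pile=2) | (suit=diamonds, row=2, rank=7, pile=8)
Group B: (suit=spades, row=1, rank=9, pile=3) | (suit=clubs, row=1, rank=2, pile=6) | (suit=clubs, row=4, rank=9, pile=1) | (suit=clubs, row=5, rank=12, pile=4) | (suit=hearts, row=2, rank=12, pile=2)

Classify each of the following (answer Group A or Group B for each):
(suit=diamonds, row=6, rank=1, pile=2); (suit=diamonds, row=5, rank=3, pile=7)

Checking candidate rules against both groups, what survives is: suit is diamonds.

Group A, Group A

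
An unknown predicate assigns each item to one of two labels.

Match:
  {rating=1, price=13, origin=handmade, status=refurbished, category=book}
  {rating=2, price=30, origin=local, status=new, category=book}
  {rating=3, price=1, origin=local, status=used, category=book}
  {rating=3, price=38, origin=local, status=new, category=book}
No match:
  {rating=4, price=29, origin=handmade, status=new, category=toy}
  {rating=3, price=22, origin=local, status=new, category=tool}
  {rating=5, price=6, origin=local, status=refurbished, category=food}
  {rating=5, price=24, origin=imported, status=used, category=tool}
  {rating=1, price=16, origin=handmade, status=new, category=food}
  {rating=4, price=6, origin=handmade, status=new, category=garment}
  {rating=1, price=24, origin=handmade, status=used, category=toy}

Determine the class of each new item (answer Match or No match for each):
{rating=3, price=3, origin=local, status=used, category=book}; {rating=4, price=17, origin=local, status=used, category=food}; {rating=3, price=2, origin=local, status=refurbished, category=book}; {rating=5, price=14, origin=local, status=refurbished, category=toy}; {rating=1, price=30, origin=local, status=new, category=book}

Match, No match, Match, No match, Match

Rule: category is book. This holds for each 'Match' example and fails for each 'No match' one.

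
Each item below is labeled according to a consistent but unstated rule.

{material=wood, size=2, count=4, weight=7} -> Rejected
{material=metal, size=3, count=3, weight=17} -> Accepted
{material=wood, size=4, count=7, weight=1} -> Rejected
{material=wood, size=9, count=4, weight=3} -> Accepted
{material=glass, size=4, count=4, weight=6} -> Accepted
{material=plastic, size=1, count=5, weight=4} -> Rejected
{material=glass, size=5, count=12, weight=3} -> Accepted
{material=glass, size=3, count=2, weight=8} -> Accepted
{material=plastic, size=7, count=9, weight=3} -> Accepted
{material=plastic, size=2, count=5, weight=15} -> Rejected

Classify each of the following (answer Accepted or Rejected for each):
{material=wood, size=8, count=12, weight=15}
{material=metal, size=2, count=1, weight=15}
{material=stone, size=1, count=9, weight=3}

Accepted, Rejected, Rejected

'Accepted' ⟺ size ≥ 3 AND weight ≥ 3.
{material=wood, size=8, count=12, weight=15}: Accepted (size = 8, weight = 15). {material=metal, size=2, count=1, weight=15}: Rejected (size = 2, weight = 15). {material=stone, size=1, count=9, weight=3}: Rejected (size = 1, weight = 3).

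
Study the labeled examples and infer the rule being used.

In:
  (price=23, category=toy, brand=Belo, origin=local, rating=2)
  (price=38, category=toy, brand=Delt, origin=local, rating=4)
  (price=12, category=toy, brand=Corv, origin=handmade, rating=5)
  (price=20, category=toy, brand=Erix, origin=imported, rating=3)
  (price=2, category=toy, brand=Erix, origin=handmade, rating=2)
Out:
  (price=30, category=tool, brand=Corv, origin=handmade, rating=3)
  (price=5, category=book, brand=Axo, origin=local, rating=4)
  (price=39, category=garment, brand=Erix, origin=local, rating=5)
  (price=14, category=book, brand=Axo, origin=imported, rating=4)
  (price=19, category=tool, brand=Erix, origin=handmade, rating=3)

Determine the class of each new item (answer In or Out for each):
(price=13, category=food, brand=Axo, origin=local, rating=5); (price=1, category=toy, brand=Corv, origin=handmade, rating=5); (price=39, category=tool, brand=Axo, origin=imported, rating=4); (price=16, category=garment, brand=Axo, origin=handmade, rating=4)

Out, In, Out, Out

Comparing the two groups points to one rule — category is toy.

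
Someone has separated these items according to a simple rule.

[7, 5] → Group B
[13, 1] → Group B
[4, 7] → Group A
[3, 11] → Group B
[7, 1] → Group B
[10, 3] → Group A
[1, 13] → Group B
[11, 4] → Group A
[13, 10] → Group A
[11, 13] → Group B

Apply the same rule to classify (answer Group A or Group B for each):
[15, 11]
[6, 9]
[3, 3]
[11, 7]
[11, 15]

Group B, Group A, Group B, Group B, Group B

The distinguishing property — sum is odd — holds for all the 'Group A' cases and none of the 'Group B' cases.
[15, 11] — 15+11 = 26, hence Group B. [6, 9] — 6+9 = 15, hence Group A. [3, 3] — 3+3 = 6, hence Group B. [11, 7] — 11+7 = 18, hence Group B. [11, 15] — 11+15 = 26, hence Group B.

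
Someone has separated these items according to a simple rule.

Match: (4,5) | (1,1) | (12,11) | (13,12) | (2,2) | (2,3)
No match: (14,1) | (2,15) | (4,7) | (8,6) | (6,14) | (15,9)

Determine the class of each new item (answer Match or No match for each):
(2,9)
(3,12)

Every 'Match' example satisfies: |first − second| ≤ 1. None of the 'No match' examples do.
(2,9) → |2−9| = 7 → No match. (3,12) → |3−12| = 9 → No match.

No match, No match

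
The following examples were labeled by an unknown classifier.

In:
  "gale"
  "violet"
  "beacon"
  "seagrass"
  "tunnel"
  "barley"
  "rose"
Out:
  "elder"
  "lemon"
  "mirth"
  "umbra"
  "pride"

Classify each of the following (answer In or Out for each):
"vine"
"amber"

Looking at the examples, the only property every 'In' case has and every 'Out' case lacks is: even length.
"vine": length 4 — meets the rule, so In.
"amber": length 5 — fails this test, so Out.

In, Out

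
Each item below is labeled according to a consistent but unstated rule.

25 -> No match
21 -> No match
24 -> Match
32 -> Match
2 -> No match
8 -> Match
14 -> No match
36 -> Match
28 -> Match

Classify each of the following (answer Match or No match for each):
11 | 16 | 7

No match, Match, No match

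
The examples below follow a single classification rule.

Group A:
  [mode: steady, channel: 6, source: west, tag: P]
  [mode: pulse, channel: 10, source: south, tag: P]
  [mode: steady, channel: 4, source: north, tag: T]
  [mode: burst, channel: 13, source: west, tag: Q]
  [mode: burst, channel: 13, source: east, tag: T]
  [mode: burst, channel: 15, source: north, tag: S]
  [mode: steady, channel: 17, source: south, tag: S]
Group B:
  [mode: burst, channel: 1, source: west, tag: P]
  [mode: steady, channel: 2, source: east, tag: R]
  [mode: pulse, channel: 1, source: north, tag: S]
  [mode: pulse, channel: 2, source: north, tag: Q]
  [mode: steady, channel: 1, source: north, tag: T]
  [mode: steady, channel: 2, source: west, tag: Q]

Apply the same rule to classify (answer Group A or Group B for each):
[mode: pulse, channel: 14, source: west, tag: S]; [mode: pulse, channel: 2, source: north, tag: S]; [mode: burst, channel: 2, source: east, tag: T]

The rule appears to be: channel ≥ 4.

Group A, Group B, Group B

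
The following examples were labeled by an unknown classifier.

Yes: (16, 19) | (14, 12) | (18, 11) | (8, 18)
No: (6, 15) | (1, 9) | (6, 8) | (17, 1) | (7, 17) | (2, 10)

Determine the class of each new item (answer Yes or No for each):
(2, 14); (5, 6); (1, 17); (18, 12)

The classifier is using: sum ≥ 26.
(2, 14): No (2+14 = 16).
(5, 6): No (5+6 = 11).
(1, 17): No (1+17 = 18).
(18, 12): Yes (18+12 = 30).

No, No, No, Yes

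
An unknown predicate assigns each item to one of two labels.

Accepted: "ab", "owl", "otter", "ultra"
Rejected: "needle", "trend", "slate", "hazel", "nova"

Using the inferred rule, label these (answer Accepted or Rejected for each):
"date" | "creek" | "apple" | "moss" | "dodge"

'Accepted' ⟺ starts with a vowel.
Rejected: "date", since starts with 'd'.
Rejected: "creek", since starts with 'c'.
Accepted: "apple", since starts with 'a'.
Rejected: "moss", since starts with 'm'.
Rejected: "dodge", since starts with 'd'.

Rejected, Rejected, Accepted, Rejected, Rejected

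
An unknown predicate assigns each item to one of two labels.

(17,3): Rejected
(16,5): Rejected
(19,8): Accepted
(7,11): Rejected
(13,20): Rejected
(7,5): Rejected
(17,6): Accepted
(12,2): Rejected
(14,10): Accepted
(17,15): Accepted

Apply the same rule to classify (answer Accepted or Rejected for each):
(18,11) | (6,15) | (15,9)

Accepted, Rejected, Accepted

One predicate separates the groups cleanly: first > second AND sum ≥ 23.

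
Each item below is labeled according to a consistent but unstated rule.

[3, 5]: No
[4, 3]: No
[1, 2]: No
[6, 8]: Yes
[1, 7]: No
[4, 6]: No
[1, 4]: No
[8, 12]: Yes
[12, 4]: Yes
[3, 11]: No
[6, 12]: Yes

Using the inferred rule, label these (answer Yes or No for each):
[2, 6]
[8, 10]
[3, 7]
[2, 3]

No, Yes, No, No

Rule: first ≥ 5. This holds for each 'Yes' example and fails for each 'No' one.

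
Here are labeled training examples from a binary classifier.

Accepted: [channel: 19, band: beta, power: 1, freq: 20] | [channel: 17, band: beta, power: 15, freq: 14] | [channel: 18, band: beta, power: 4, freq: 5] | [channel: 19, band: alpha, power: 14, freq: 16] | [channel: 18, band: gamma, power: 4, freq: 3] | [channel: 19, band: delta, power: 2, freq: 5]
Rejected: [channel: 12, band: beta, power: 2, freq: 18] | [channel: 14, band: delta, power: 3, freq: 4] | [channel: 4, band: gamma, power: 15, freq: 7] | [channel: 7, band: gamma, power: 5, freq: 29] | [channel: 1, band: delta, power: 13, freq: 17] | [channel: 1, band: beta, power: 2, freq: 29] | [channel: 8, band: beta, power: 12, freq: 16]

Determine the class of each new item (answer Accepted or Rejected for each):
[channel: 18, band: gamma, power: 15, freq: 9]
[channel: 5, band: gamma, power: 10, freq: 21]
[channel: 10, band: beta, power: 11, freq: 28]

'Accepted' ⟺ channel ≥ 17.
Accepted: [channel: 18, band: gamma, power: 15, freq: 9], since channel = 18.
Rejected: [channel: 5, band: gamma, power: 10, freq: 21], since channel = 5.
Rejected: [channel: 10, band: beta, power: 11, freq: 28], since channel = 10.

Accepted, Rejected, Rejected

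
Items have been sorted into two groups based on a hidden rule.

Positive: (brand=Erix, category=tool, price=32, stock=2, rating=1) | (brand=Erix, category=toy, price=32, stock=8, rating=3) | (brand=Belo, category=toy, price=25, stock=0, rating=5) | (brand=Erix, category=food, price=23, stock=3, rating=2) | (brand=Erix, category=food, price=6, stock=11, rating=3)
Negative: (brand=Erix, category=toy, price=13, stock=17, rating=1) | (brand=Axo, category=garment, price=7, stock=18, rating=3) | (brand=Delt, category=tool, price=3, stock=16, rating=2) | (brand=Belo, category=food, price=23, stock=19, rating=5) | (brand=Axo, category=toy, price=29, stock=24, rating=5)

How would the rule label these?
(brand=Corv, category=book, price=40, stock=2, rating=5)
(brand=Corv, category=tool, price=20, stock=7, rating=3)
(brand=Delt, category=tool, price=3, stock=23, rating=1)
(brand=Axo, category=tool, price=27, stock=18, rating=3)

Positive, Positive, Negative, Negative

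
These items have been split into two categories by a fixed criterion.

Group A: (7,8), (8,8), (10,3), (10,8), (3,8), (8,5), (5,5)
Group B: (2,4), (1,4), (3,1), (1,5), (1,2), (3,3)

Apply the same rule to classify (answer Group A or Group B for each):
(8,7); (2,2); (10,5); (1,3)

Rule: sum ≥ 10. This holds for each 'Group A' example and fails for each 'Group B' one.

Group A, Group B, Group A, Group B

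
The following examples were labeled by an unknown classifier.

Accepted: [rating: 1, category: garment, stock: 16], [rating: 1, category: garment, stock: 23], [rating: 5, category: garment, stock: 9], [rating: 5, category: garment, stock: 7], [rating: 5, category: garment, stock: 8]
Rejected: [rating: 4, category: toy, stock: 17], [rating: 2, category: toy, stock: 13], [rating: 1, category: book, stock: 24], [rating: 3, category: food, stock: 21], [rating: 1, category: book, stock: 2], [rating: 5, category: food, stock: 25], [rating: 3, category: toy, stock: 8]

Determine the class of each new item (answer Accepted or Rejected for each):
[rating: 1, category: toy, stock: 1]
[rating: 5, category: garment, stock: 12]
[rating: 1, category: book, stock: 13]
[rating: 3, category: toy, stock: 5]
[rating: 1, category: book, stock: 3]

Rejected, Accepted, Rejected, Rejected, Rejected

Rule: category is garment. This holds for each 'Accepted' example and fails for each 'Rejected' one.
[rating: 1, category: toy, stock: 1]: Rejected (category is toy).
[rating: 5, category: garment, stock: 12]: Accepted (category is garment).
[rating: 1, category: book, stock: 13]: Rejected (category is book).
[rating: 3, category: toy, stock: 5]: Rejected (category is toy).
[rating: 1, category: book, stock: 3]: Rejected (category is book).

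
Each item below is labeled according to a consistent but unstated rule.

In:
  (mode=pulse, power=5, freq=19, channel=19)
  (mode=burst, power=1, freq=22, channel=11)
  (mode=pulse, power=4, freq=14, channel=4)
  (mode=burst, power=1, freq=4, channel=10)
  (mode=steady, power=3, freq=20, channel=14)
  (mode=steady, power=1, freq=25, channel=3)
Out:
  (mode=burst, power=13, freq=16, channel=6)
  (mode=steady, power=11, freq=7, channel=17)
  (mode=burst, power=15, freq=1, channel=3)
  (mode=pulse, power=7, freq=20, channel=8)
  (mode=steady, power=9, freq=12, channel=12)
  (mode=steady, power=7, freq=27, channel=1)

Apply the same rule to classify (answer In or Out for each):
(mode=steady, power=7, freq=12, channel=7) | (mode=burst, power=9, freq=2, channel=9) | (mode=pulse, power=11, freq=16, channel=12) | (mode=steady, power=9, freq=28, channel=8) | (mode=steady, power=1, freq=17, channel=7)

Out, Out, Out, Out, In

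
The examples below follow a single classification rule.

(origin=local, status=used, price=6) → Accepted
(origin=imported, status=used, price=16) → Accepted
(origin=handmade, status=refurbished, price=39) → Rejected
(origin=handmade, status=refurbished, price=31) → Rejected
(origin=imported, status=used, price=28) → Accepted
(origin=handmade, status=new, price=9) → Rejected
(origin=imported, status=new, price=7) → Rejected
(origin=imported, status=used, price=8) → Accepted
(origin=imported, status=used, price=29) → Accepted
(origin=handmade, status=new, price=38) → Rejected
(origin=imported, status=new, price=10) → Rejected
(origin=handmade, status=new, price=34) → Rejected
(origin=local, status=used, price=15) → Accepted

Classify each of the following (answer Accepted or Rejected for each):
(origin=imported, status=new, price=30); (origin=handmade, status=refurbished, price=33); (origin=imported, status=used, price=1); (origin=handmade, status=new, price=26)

Comparing the two groups points to one rule — status is used.
(origin=imported, status=new, price=30): Rejected (status is new). (origin=handmade, status=refurbished, price=33): Rejected (status is refurbished). (origin=imported, status=used, price=1): Accepted (status is used). (origin=handmade, status=new, price=26): Rejected (status is new).

Rejected, Rejected, Accepted, Rejected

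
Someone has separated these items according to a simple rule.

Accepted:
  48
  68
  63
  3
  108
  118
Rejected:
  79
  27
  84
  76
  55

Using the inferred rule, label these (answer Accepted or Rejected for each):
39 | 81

Rejected, Rejected

Every 'Accepted' example satisfies: ≡ 3 (mod 5). None of the 'Rejected' examples do.
39: 39 mod 5 = 4, doesn't match → Rejected. 81: 81 mod 5 = 1, doesn't match → Rejected.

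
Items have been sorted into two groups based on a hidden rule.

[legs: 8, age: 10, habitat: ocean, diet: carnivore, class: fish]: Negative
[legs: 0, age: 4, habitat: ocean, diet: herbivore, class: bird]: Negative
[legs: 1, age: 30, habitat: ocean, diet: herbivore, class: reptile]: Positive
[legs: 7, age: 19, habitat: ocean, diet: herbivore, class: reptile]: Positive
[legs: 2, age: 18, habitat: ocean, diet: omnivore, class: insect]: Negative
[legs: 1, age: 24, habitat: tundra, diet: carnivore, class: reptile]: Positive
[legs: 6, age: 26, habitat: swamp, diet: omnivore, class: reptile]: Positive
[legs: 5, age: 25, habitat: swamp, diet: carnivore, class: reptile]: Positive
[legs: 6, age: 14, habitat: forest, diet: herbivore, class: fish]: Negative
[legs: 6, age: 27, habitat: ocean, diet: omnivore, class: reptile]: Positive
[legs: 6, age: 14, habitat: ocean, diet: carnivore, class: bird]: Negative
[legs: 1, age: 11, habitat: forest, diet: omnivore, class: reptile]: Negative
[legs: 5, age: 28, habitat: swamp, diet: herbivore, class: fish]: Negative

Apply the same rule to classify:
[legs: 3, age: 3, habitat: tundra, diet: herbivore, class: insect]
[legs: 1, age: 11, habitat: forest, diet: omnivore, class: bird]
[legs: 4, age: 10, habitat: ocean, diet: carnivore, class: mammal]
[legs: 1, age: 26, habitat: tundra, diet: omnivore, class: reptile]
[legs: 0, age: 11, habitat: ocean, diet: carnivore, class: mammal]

Negative, Negative, Negative, Positive, Negative

Rule: class is reptile AND age ≥ 14. This holds for each 'Positive' example and fails for each 'Negative' one.
Negative: [legs: 3, age: 3, habitat: tundra, diet: herbivore, class: insect], since class is insect, age = 3.
Negative: [legs: 1, age: 11, habitat: forest, diet: omnivore, class: bird], since class is bird, age = 11.
Negative: [legs: 4, age: 10, habitat: ocean, diet: carnivore, class: mammal], since class is mammal, age = 10.
Positive: [legs: 1, age: 26, habitat: tundra, diet: omnivore, class: reptile], since class is reptile, age = 26.
Negative: [legs: 0, age: 11, habitat: ocean, diet: carnivore, class: mammal], since class is mammal, age = 11.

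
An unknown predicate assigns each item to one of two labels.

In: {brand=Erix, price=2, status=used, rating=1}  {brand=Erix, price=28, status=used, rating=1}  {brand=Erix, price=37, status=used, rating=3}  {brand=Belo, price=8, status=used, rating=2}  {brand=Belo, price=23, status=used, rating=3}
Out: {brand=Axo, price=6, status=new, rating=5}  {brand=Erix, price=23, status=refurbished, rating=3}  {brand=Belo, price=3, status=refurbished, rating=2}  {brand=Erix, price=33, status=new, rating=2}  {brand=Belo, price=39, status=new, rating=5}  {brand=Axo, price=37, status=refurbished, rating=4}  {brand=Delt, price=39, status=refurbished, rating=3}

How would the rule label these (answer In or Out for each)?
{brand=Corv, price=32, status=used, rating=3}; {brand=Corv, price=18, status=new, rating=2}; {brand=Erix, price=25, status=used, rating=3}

In, Out, In

The simplest hypothesis consistent with all the labels is: status is used.
{brand=Corv, price=32, status=used, rating=3}: In (status is used). {brand=Corv, price=18, status=new, rating=2}: Out (status is new). {brand=Erix, price=25, status=used, rating=3}: In (status is used).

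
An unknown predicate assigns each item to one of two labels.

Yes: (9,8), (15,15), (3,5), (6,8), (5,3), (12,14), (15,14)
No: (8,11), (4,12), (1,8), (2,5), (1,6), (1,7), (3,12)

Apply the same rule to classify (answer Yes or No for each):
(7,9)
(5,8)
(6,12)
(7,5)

Yes, No, No, Yes

The rule appears to be: |first − second| ≤ 2.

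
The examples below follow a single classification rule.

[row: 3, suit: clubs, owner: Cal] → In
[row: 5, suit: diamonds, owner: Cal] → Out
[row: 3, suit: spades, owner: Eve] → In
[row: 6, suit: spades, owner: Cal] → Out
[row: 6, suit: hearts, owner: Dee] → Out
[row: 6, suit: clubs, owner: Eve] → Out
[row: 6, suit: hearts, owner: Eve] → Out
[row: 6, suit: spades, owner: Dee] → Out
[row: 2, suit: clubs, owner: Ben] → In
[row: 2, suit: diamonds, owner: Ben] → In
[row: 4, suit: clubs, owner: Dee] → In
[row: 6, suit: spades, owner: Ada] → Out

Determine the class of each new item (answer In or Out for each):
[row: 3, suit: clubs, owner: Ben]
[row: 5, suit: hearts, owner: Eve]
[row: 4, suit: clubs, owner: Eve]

In, Out, In

The distinguishing property — row ≤ 4 — holds for all the 'In' cases and none of the 'Out' cases.
[row: 3, suit: clubs, owner: Ben]: In (row = 3).
[row: 5, suit: hearts, owner: Eve]: Out (row = 5).
[row: 4, suit: clubs, owner: Eve]: In (row = 4).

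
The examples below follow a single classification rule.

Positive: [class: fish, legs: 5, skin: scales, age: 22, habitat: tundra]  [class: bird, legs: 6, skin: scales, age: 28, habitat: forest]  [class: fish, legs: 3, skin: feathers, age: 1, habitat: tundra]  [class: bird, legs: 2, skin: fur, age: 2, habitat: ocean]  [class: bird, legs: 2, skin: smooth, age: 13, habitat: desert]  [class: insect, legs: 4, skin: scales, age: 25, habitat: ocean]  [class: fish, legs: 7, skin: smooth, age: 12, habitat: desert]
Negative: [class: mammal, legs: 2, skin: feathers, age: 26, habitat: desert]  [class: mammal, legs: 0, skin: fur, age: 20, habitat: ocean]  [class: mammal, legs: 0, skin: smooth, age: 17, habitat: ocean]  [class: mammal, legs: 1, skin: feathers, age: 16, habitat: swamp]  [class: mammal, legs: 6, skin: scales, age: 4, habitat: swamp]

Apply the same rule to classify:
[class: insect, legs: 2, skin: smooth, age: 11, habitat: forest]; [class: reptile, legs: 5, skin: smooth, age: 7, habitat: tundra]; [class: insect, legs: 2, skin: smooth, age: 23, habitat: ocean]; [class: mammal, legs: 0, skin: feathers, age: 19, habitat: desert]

Positive, Positive, Positive, Negative

The distinguishing property — class is not mammal — holds for all the 'Positive' cases and none of the 'Negative' cases.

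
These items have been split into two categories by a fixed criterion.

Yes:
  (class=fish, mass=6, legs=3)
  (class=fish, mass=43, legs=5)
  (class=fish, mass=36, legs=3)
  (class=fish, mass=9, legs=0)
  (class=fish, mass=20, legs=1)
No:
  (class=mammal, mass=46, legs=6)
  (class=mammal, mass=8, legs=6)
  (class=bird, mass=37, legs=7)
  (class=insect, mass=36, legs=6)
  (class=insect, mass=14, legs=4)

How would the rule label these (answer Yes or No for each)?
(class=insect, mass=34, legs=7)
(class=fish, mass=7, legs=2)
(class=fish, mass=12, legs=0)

Checking candidate rules against both groups, what survives is: class is fish.
(class=insect, mass=34, legs=7) — class is insect, hence No. (class=fish, mass=7, legs=2) — class is fish, hence Yes. (class=fish, mass=12, legs=0) — class is fish, hence Yes.

No, Yes, Yes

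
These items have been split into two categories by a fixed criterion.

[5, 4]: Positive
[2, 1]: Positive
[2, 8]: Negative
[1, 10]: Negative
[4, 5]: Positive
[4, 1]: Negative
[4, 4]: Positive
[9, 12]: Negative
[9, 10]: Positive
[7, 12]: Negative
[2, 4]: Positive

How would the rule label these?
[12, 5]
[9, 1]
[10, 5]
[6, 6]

Negative, Negative, Negative, Positive

The simplest hypothesis consistent with all the labels is: |first − second| ≤ 2.
[12, 5]: |12−5| = 7 — doesn't match, so Negative. [9, 1]: |9−1| = 8 — doesn't match, so Negative. [10, 5]: |10−5| = 5 — doesn't match, so Negative. [6, 6]: |6−6| = 0 — fits, so Positive.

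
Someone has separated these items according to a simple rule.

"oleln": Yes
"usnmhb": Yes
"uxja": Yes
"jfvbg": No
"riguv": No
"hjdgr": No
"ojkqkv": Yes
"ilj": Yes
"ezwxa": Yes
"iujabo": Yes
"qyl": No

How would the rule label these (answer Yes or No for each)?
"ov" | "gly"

One predicate separates the groups cleanly: starts with a vowel.
"ov": Yes (starts with 'o'). "gly": No (starts with 'g').

Yes, No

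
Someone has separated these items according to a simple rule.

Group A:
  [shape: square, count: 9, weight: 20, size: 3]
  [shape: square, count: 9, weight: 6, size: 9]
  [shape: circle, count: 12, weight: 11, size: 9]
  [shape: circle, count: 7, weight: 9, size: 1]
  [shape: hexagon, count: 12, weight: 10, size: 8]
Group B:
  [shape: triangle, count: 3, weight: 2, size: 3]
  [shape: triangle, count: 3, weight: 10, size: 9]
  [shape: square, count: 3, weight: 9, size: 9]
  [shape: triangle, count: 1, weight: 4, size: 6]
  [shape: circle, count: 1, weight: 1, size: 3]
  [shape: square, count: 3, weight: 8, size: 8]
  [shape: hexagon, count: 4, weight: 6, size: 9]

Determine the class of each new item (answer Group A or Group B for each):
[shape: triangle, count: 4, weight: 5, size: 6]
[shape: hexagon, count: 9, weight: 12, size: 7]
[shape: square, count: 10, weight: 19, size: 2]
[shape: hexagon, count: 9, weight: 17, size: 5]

Rule: count ≥ 7. This holds for each 'Group A' example and fails for each 'Group B' one.
[shape: triangle, count: 4, weight: 5, size: 6]: count = 4 — doesn't match, so Group B. [shape: hexagon, count: 9, weight: 12, size: 7]: count = 9 — fits, so Group A. [shape: square, count: 10, weight: 19, size: 2]: count = 10 — fits, so Group A. [shape: hexagon, count: 9, weight: 17, size: 5]: count = 9 — fits, so Group A.

Group B, Group A, Group A, Group A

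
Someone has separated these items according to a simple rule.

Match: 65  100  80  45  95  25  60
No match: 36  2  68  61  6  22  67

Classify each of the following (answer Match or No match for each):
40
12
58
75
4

Match, No match, No match, Match, No match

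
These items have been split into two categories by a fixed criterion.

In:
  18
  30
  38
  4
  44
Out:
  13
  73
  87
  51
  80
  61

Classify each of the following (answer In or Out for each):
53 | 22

Out, In

The pattern is that an item is 'In' exactly when: even AND at most 44.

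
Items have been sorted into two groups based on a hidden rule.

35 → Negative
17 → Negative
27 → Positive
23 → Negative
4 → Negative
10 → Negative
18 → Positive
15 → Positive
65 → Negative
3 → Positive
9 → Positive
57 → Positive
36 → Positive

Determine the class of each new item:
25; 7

Negative, Negative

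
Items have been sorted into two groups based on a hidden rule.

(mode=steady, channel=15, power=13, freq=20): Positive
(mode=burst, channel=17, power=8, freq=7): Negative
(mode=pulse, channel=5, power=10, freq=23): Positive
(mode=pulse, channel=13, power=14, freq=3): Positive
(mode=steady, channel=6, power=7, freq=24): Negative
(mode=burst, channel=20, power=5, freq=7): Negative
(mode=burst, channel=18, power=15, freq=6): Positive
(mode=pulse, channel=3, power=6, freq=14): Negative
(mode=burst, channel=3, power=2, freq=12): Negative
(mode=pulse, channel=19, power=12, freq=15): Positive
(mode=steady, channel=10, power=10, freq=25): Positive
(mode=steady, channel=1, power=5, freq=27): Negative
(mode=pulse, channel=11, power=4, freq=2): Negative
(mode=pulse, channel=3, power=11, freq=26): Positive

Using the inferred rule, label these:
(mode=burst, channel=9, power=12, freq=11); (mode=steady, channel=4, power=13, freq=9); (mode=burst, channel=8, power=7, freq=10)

All 'Positive' examples share one property — power ≥ 10 — and every 'Negative' example lacks it.
(mode=burst, channel=9, power=12, freq=11): power = 12 — qualifies, so Positive. (mode=steady, channel=4, power=13, freq=9): power = 13 — qualifies, so Positive. (mode=burst, channel=8, power=7, freq=10): power = 7 — does not pass, so Negative.

Positive, Positive, Negative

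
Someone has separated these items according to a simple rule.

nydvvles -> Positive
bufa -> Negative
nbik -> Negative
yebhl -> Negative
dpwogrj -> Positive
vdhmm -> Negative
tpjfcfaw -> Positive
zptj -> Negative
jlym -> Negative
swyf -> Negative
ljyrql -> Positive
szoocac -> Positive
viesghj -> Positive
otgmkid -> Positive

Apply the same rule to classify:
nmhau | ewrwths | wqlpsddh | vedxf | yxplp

Negative, Positive, Positive, Negative, Negative

One predicate separates the groups cleanly: length ≥ 6.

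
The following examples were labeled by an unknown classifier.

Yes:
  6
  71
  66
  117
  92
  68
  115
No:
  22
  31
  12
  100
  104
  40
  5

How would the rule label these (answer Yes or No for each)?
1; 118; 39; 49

No, Yes, Yes, Yes

The distinguishing property — digit sum ≥ 6 — holds for all the 'Yes' cases and none of the 'No' cases.
1: digit sum 1 — fails this test, so No. 118: digit sum 1+1+8 = 10 — matches, so Yes. 39: digit sum 3+9 = 12 — matches, so Yes. 49: digit sum 4+9 = 13 — matches, so Yes.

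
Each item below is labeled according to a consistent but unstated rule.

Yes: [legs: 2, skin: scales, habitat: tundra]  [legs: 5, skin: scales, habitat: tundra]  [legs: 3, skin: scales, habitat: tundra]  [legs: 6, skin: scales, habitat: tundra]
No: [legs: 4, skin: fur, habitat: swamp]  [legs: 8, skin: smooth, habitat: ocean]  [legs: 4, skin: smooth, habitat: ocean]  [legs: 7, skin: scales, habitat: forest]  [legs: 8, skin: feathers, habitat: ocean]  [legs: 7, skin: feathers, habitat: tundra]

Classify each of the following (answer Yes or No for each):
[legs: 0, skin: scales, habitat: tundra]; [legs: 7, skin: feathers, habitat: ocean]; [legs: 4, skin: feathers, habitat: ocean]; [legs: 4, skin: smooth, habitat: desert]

All 'Yes' examples share one property — skin is scales AND habitat is tundra — and every 'No' example lacks it.
[legs: 0, skin: scales, habitat: tundra] — skin is scales, habitat is tundra, hence Yes.
[legs: 7, skin: feathers, habitat: ocean] — skin is feathers, habitat is ocean, hence No.
[legs: 4, skin: feathers, habitat: ocean] — skin is feathers, habitat is ocean, hence No.
[legs: 4, skin: smooth, habitat: desert] — skin is smooth, habitat is desert, hence No.

Yes, No, No, No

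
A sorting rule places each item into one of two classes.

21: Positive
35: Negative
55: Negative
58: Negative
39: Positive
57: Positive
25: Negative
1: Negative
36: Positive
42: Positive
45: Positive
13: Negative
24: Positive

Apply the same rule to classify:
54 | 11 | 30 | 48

Positive, Negative, Positive, Positive

The distinguishing property — multiple of 3 — holds for all the 'Positive' cases and none of the 'Negative' cases.
54: 54 = 3·18 — meets the rule, so Positive. 11: 11 = 3·3 + 2 — fails the rule, so Negative. 30: 30 = 3·10 — meets the rule, so Positive. 48: 48 = 3·16 — meets the rule, so Positive.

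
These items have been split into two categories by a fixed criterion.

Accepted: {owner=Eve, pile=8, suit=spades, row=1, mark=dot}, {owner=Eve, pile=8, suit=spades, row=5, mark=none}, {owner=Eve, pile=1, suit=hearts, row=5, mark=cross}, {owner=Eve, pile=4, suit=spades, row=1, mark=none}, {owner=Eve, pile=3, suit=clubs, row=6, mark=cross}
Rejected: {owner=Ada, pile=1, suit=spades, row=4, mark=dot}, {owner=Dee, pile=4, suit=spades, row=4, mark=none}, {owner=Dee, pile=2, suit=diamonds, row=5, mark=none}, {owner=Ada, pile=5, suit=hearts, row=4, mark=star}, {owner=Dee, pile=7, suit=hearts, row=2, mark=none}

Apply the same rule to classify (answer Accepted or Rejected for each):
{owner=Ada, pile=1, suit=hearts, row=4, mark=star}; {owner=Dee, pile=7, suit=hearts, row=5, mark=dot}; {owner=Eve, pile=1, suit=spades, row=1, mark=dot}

Rejected, Rejected, Accepted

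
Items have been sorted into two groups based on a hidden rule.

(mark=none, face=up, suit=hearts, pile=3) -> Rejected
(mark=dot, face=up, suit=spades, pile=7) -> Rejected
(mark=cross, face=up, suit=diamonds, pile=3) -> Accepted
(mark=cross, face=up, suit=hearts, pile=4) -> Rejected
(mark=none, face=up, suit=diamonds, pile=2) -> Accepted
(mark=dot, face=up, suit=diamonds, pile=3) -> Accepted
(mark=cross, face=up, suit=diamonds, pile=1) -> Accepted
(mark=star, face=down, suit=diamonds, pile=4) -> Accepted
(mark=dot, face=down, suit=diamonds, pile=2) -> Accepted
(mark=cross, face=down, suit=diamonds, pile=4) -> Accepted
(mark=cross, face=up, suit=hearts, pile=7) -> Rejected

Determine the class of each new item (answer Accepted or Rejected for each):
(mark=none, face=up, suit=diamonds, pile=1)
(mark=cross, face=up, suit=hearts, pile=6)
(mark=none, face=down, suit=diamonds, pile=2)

Accepted, Rejected, Accepted

'Accepted' ⟺ suit is diamonds.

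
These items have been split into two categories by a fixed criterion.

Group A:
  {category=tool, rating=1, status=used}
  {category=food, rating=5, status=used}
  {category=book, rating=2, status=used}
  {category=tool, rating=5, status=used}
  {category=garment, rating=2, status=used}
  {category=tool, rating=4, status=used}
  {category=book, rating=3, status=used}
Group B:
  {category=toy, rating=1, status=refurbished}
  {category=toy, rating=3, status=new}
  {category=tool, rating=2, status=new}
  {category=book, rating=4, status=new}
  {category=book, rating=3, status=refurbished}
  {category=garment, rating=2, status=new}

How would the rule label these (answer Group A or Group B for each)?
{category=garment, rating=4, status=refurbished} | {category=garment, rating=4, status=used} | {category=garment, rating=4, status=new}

Group B, Group A, Group B

All 'Group A' examples share one property — status is used — and every 'Group B' example lacks it.
{category=garment, rating=4, status=refurbished} → status is refurbished → Group B. {category=garment, rating=4, status=used} → status is used → Group A. {category=garment, rating=4, status=new} → status is new → Group B.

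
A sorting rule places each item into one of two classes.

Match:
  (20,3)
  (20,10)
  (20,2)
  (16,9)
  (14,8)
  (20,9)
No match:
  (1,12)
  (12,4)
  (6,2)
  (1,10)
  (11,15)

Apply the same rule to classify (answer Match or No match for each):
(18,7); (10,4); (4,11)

A rule that fits every label: first ≥ 14 — true of each 'Match' example, false of each 'No match' one.
(18,7): first 18 — qualifies, so Match.
(10,4): first 10 — fails this test, so No match.
(4,11): first 4 — fails this test, so No match.

Match, No match, No match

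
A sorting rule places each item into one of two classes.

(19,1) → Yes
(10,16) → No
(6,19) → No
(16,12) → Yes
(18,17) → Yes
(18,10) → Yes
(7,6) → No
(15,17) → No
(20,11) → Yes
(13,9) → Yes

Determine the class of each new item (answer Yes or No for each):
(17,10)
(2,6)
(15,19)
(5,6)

Yes, No, No, No

Every 'Yes' example satisfies: first > second AND sum ≥ 20. None of the 'No' examples do.
(17,10) — 17 > 10, 17+10 = 27, hence Yes.
(2,6) — 2 < 6, 2+6 = 8, hence No.
(15,19) — 15 < 19, 15+19 = 34, hence No.
(5,6) — 5 < 6, 5+6 = 11, hence No.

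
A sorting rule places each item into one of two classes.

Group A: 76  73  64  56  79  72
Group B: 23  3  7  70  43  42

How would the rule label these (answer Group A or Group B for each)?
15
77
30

One predicate separates the groups cleanly: digit sum ≥ 8.

Group B, Group A, Group B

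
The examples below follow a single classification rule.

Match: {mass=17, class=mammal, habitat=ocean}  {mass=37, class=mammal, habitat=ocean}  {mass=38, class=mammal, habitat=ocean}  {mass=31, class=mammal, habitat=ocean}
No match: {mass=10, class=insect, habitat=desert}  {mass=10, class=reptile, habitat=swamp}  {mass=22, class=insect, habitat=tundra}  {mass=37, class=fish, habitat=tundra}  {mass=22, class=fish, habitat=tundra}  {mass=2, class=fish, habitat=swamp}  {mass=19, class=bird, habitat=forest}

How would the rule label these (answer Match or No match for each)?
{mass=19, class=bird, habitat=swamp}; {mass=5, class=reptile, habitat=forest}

No match, No match

One predicate separates the groups cleanly: class is mammal.
{mass=19, class=bird, habitat=swamp}: No match (class is bird).
{mass=5, class=reptile, habitat=forest}: No match (class is reptile).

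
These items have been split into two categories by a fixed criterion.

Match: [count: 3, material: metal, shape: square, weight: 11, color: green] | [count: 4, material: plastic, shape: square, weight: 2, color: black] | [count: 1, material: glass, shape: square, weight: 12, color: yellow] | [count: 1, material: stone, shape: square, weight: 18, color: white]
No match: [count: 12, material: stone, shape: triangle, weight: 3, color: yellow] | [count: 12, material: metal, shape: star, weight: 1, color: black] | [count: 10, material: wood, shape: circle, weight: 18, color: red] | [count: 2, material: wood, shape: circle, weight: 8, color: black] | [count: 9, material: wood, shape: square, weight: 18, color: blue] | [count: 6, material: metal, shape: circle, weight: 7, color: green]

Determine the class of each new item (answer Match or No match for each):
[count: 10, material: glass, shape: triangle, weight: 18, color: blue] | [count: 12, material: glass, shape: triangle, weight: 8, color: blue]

No match, No match

The classifier is using: shape is square AND count ≤ 4.
[count: 10, material: glass, shape: triangle, weight: 18, color: blue]: No match (shape is triangle, count = 10). [count: 12, material: glass, shape: triangle, weight: 8, color: blue]: No match (shape is triangle, count = 12).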